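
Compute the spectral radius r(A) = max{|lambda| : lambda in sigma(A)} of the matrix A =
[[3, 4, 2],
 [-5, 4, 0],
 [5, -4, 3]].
r(A) ≈ 5.3058

The eigenvalues of A are the roots of its characteristic polynomial. With M = A (coefficients from the trace, the sum of principal 2x2 minors, and det A):
  p(λ) = det(λ I - M) = λ^3 - 10λ^2 + 43λ - 96.
No integer candidate from the rational root theorem (±divisors of 96) is a root, so the roots are irrational. The cubic discriminant is Δ = -22920 < 0, so there is one real root and a complex-conjugate pair. p(5) = -6 and p(6) = 18 have opposite signs, so a root lies in (5, 6); Newton's method refines it to λ ≈ 5.3058. Dividing out (λ - (5.3058)) leaves approximately λ^2 - 4.6942λ + 18.0935. For λ^2 - 4.6942λ + 18.0935 the discriminant is -50.3382. It is negative, so the remaining roots are the complex-conjugate pair λ ≈ 2.3471 ± 3.5475i. Their product equals the constant term, so |λ|^2 ≈ 18.0935 and |λ| ≈ 4.2536.
Thus the eigenvalues (to 4 decimals) are 5.3058 (modulus 5.3058); 2.3471 ± 3.5475i (modulus 4.2536). The spectral radius is the largest modulus: r(A) ≈ 5.3058. (Cross-check: r(A) ≤ ||A||_2 ≈ 9.3224; equality holds whenever A is normal, though it can also hold for some non-normal A.)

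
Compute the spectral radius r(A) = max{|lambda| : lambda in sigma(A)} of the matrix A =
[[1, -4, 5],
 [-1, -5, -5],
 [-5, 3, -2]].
r(A) ≈ 6.0704

The eigenvalues of A are the roots of its characteristic polynomial. With M = A (coefficients from the trace, the sum of principal 2x2 minors, and det A):
  p(λ) = det(λ I - M) = λ^3 + 6λ^2 + 39λ + 207.
No integer candidate from the rational root theorem (±divisors of 207) is a root, so the roots are irrational. The cubic discriminant is Δ = -646407 < 0, so there is one real root and a complex-conjugate pair. p(-6) = -27 and p(-5) = 37 have opposite signs, so a root lies in (-6, -5); Newton's method refines it to λ ≈ -5.6173. Dividing out (λ - (-5.6173)) leaves approximately λ^2 + 0.3827λ + 36.8503. For λ^2 + 0.3827λ + 36.8503 the discriminant is -147.2549. It is negative, so the remaining roots are the complex-conjugate pair λ ≈ -0.1913 ± 6.0674i. Their product equals the constant term, so |λ|^2 ≈ 36.8503 and |λ| ≈ 6.0704.
Thus the eigenvalues (to 4 decimals) are -5.6173 (modulus 5.6173); -0.1913 ± 6.0674i (modulus 6.0704). The spectral radius is the largest modulus: r(A) ≈ 6.0704. (Cross-check: r(A) ≤ ||A||_2 ≈ 8.2593; equality holds whenever A is normal, though it can also hold for some non-normal A.)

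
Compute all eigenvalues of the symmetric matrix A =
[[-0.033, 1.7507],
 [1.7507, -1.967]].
sigma(A) ≈ {-3, 1}

A is real symmetric, so its spectrum consists of real eigenvalues. Expanding the characteristic polynomial of the displayed matrix gives
  det(λ I - A) = p(λ) = λ^2 + (2)λ + (-3).
Solving p(λ) = 0 yields eigenvalues ≈ -3, 1. (A is shown rounded to 4 decimals, so these recover the underlying integer eigenvalues to within that precision.)
Verification: the trace of A = -2 equals the sum of eigenvalues -2, and det(A) ≈ -3.0000 matches the eigenvalue product -3.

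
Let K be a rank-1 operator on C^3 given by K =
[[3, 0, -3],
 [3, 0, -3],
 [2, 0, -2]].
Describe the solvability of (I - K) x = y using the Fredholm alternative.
(I - K) is singular (det(I - K) = 0, i.e. 1 ∈ sigma(K)). (I - K) x = y is solvable iff y ⊥ ker((I - K)^*) = span{(1, 0, -1)}, i.e. iff y_1 - y_3 = 0. When solvable, the solutions are x = y + c·(3, 3, 2), c arbitrary (ker(I - K) = span{(3, 3, 2)}, dimension 1).

K has rank 1, so it is an outer product K = u v^T: every row of K is a multiple of one row vector. Reading off the entries, u = (3, 3, 2) and v = (1, 0, -1) (row i of K equals u_i·v^T). A rank-one matrix u v^T satisfies K u = u (v·u) and kills the (2)-dimensional subspace v^⊥, so its characteristic polynomial is lambda^2 (lambda - v·u) with v·u = tr K = 1. Hence the eigenvalues of I - K are 1 (multiplicity 2) and 1 - (1) = 0, so det(I - K) = 0. (Direct check: I - K =
[[-2, 0, 3],
 [-3, 1, 3],
 [-2, 0, 3]]
has determinant 0.) So 1 is an eigenvalue of K and (I - K) is not invertible. The finite-dimensional Fredholm alternative says: either (I - K) is invertible, or ker(I - K) ≠ {0} and then range(I - K) = ker((I - K)^*)^⊥, with dim ker(I - K) = dim ker((I - K)^*). We are in the second case, so we need both kernels. Kernel of I - K: (I - K) u = u - u (v·u) = u - u = 0, so ker(I - K) = span{u} = span{(3, 3, 2)} (it is exactly 1-dimensional because rank(I - K) = 2). Kernel of the adjoint: K is real, so (I - K)^* = I - K^T = I - v u^T, and (I - v u^T) v = v - v (u·v) = 0; hence ker((I - K)^*) = span{v} = span{(1, 0, -1)}. Therefore (I - K) x = y is solvable iff <y, v> = 0, i.e. iff y_1 - y_3 = 0. When this holds, K y = u (v·y) = 0, so (I - K) y = y and x = y is a particular solution; the full solution set is the line x = y + c·u = y + c·(3, 3, 2), c ∈ C.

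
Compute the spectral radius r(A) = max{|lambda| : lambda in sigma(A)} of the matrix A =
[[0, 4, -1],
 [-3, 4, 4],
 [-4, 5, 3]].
r(A) ≈ 6.26

The eigenvalues of A are the roots of its characteristic polynomial. With M = A (coefficients from the trace, the sum of principal 2x2 minors, and det A):
  p(λ) = det(λ I - M) = λ^3 - 7λ^2 + 29.
No integer candidate from the rational root theorem (±divisors of 29) is a root, so the roots are irrational. The cubic discriminant is Δ = 17081 > 0, so there are three distinct real roots. p(-2) = -7 and p(-1) = 21 have opposite signs, so a root lies in (-2, -1); Newton's method refines it to λ ≈ -1.8139. p(2) = 9 and p(3) = -7 have opposite signs, so a root lies in (2, 3); Newton's method refines it to λ ≈ 2.5539. p(6) = -7 and p(7) = 29 have opposite signs, so a root lies in (6, 7); Newton's method refines it to λ ≈ 6.26. Check (Vieta): the three roots sum to 7, matching tr M = 7.
Thus the eigenvalues (to 4 decimals) are -1.8139 (modulus 1.8139); 2.5539 (modulus 2.5539); 6.26 (modulus 6.26). The spectral radius is the largest modulus: r(A) ≈ 6.26. (Cross-check: r(A) ≤ ||A||_2 ≈ 9.7567; equality holds whenever A is normal, though it can also hold for some non-normal A.)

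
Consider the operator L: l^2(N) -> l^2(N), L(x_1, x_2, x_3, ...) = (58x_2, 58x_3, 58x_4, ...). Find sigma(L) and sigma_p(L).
sigma(L) = closed disk {z in C : |z| ≤ 58}; sigma_p(L) = open disk {z in C : |z| < 58}

Note L = 58·V where V is the unit left shift (V x)_k = x_{k+1}; so sigma(L) = 58·sigma(V) and ||L|| = 58||V||. ||L x||^2 = 3364sum_{k≥2} |x_k|^2 ≤ 3364||x||^2, with equality on {x : x_1 = 0}, so ||L|| = 58. For any lambda with |lambda| < 58, set r = lambda/58 (|r| < 1); the vector x = (1, r, r^2, ...) is in l^2 and satisfies L x = 58(r, r^2, ...) = lambda x, so lambda is an eigenvalue. On the boundary |lambda| = 58 the geometric series diverges, so no l^2 eigenvector exists, but these lambda lie in the approximate point spectrum. Hence sigma(L) is the closed disk of radius 58 and sigma_p(L) is the open disk.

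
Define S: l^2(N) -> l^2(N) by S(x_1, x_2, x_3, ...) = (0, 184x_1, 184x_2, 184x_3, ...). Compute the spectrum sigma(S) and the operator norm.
sigma(S) = closed disk {z in C : |z| ≤ 184}; ||S|| = 184

Note S = 184·U where U is the unit right shift (U x)_k = x_{k-1} (with x_0 := 0); so ||S|| = 184||U|| and sigma(S) = 184·sigma(U). ||S x||^2 = sum_{k≥1} |184x_k|^2 = 33856||x||^2, so ||S|| = 184 and sigma(S) ⊂ {|z| ≤ 184}. For any |lambda| < 184, the equation (S - lambda I) x = 0 forces x_1 = 0, then 184x_k = lambda x_{k+1} ⇒ x = 0, so S has no eigenvalues. But (S - lambda I) is not surjective for |lambda| < 184: solving (S - lambda I) x = e_1 would require x_n proportional to (lambda/184)^(-n), which is not in l^2. So every |lambda| < 184 lies in the residual spectrum. The boundary |lambda| = 184 is in the approximate point spectrum (the spectrum is closed). Hence sigma(S) is the closed disk of radius 184.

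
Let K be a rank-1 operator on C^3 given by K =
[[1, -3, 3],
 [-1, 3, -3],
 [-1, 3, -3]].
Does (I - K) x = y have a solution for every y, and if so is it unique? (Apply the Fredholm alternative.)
(I - K) is singular (det(I - K) = 0, i.e. 1 ∈ sigma(K)). (I - K) x = y is solvable iff y ⊥ ker((I - K)^*) = span{(1, -3, 3)}, i.e. iff y_1 - 3y_2 + 3y_3 = 0. When solvable, the solutions are x = y + c·(1, -1, -1), c arbitrary (ker(I - K) = span{(1, -1, -1)}, dimension 1).

K has rank 1, so it is an outer product K = u v^T: every row of K is a multiple of one row vector. Reading off the entries, u = (1, -1, -1) and v = (1, -3, 3) (row i of K equals u_i·v^T). A rank-one matrix u v^T satisfies K u = u (v·u) and kills the (2)-dimensional subspace v^⊥, so its characteristic polynomial is lambda^2 (lambda - v·u) with v·u = tr K = 1. Hence the eigenvalues of I - K are 1 (multiplicity 2) and 1 - (1) = 0, so det(I - K) = 0. (Direct check: I - K =
[[0, 3, -3],
 [1, -2, 3],
 [1, -3, 4]]
has determinant 0.) So 1 is an eigenvalue of K and (I - K) is not invertible. The finite-dimensional Fredholm alternative says: either (I - K) is invertible, or ker(I - K) ≠ {0} and then range(I - K) = ker((I - K)^*)^⊥, with dim ker(I - K) = dim ker((I - K)^*). We are in the second case, so we need both kernels. Kernel of I - K: (I - K) u = u - u (v·u) = u - u = 0, so ker(I - K) = span{u} = span{(1, -1, -1)} (it is exactly 1-dimensional because rank(I - K) = 2). Kernel of the adjoint: K is real, so (I - K)^* = I - K^T = I - v u^T, and (I - v u^T) v = v - v (u·v) = 0; hence ker((I - K)^*) = span{v} = span{(1, -3, 3)}. Therefore (I - K) x = y is solvable iff <y, v> = 0, i.e. iff y_1 - 3y_2 + 3y_3 = 0. When this holds, K y = u (v·y) = 0, so (I - K) y = y and x = y is a particular solution; the full solution set is the line x = y + c·u = y + c·(1, -1, -1), c ∈ C.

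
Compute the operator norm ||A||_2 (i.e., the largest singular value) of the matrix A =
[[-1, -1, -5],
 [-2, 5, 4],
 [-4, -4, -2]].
||A||_2 ≈ 8.82 (= sqrt(largest eigenvalue of A^T A))

||A||_2 = sigma_max(A) = sqrt(lambda_max(A^T A)). Form the symmetric matrix M = A^T A =
[[21, 7, 5],
 [7, 42, 33],
 [5, 33, 45]].
Its characteristic polynomial (trace, sum of principal 2x2 minors, determinant of M give the coefficients) is
  p(λ) = det(λ I - M) = λ^3 - 108λ^2 + 2554λ - 15876.
No integer candidate from the rational root theorem (±divisors of 15876) is a root, so the roots are irrational. The cubic discriminant is Δ = 1467111344 > 0, so there are three distinct real roots. p(10) = -136 and p(11) = 481 have opposite signs, so a root lies in (10, 11); Newton's method refines it to λ ≈ 10.2005. p(20) = 4 and p(21) = -609 have opposite signs, so a root lies in (20, 21); Newton's method refines it to λ ≈ 20.0071. p(77) = -3017 and p(78) = 816 have opposite signs, so a root lies in (77, 78); Newton's method refines it to λ ≈ 77.7925. Check (Vieta): the three roots sum to 108, matching tr M = 108.
So the eigenvalues of A^T A are ≈ 10.2005, 20.0071, 77.7925 (all ≥ 0, as they must be for A^T A). The largest is λ_max ≈ 77.7925, hence ||A||_2 = sqrt(λ_max) ≈ 8.82.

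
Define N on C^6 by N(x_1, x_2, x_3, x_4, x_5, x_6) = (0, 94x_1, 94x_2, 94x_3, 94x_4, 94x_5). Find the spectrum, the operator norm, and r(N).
sigma(N) = {0}; ||N|| = 94; r(N) = 0. (N is nilpotent with N^6 = 0.)

On C^6, N is a strictly lower-triangular matrix with 94 on the subdiagonal and zeros elsewhere, so its characteristic polynomial is lambda^6 and every eigenvalue is 0: sigma(N) = {0}. For the operator norm, N e_i = 94e_{i+1} for i = 1, ..., 5 and N e_6 = 0, so the singular values of N are 94 (with multiplicity 5) and 0; hence ||N|| = 94. The spectral radius r(N) = max|lambda| = 0. Note ||N|| > r(N) — characteristic of non-normal nilpotent operators. Indeed N^6 = 0.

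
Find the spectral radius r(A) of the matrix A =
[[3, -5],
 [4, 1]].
r(A) = sqrt(23) ≈ 4.7958

The eigenvalues of A are the roots of its characteristic polynomial. With M = A (coefficients from the trace and determinant):
  p(λ) = det(λ I - M) = λ^2 - 4λ + 23.
For λ^2 - 4λ + 23 the discriminant is -76. It is negative, so the roots are the complex-conjugate pair λ = 2 ± (sqrt(76)/2) i ≈ 2 ± 4.3589i. For a conjugate pair the product of the roots equals the constant term, so |λ|^2 = 23 and |λ| = sqrt(23) ≈ 4.7958.
Thus the eigenvalues (to 4 decimals) are 2 ± 4.3589i (modulus 4.7958). The spectral radius is the largest modulus: r(A) = sqrt(23) ≈ 4.7958. (Cross-check: r(A) ≤ ||A||_2 ≈ 6.0425; equality holds whenever A is normal, though it can also hold for some non-normal A.)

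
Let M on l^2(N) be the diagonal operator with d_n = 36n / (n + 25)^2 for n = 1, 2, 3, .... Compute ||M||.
||M|| = 9/25 (attained at n = 25)

For M diagonal, ||M|| = sup_n |d_n|. Treat f(x) = 36x / (x + 25)^2 for real x > 0. By the quotient rule, f'(x) = 36(25 - x)/(x + 25)^3, which is positive for x < 25 and negative for x > 25. So f has a unique maximum at x = 25, and since 25 is a positive integer, the supremum over n ≥ 1 is attained at n = 25: d_25 = 36·25/(25 + 25)^2 = 36·25/2500 = 9/25. Hence ||M|| = 9/25.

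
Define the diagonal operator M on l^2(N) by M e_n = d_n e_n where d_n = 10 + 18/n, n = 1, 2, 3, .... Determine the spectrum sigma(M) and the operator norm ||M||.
sigma(M) = {10 + 18/n : n ≥ 1} ∪ {10}; ||M|| = 28

A bounded diagonal operator on l^2 with diagonal entries d_n has spectrum equal to the closure of {d_n : n ≥ 1}: every d_n is an eigenvalue (with eigenvector e_n), so {d_n} ⊂ sigma(M); the spectrum is closed, so its closure is too; and for lambda not in the closure, (M - lambda I) has bounded inverse (the diagonal entries 1/(d_n - lambda) are bounded). For our sequence d_n = 10 + 18/n, n = 1, 2, 3, ...:
  - {d_n} = {10 + 18/n : n ≥ 1}; the only limit point is 10
  - closure = {10 + 18/n : n ≥ 1} ∪ {10}
For the norm: a diagonal operator has ||M|| = sup_n |d_n|. Here d_n = 10 + 18/n is positive and decreasing, so sup_n |d_n| = d_1 = 10 + 18 = 28. So ||M|| = 28.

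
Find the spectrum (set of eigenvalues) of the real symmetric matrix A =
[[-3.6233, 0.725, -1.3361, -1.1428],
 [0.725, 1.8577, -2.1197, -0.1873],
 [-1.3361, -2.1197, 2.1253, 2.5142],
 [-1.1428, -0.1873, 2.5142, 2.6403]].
sigma(A) ≈ {-4, -1, 2, 6}

A is real symmetric, so its spectrum consists of real eigenvalues. Expanding the characteristic polynomial of the displayed matrix gives
  det(λ I - A) = p(λ) = λ^4 + (-3)λ^3 + (-24)λ^2 + (28)λ + (48).
Solving p(λ) = 0 yields eigenvalues ≈ -4, -1, 2, 6. (A is shown rounded to 4 decimals, so these recover the underlying integer eigenvalues to within that precision.)
Verification: the trace of A = 3 equals the sum of eigenvalues 3, and det(A) ≈ 47.9991 matches the eigenvalue product 48.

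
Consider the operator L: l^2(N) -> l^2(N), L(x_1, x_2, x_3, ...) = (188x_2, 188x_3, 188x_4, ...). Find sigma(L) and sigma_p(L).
sigma(L) = closed disk {z in C : |z| ≤ 188}; sigma_p(L) = open disk {z in C : |z| < 188}

Note L = 188·V where V is the unit left shift (V x)_k = x_{k+1}; so sigma(L) = 188·sigma(V) and ||L|| = 188||V||. ||L x||^2 = 35344sum_{k≥2} |x_k|^2 ≤ 35344||x||^2, with equality on {x : x_1 = 0}, so ||L|| = 188. For any lambda with |lambda| < 188, set r = lambda/188 (|r| < 1); the vector x = (1, r, r^2, ...) is in l^2 and satisfies L x = 188(r, r^2, ...) = lambda x, so lambda is an eigenvalue. On the boundary |lambda| = 188 the geometric series diverges, so no l^2 eigenvector exists, but these lambda lie in the approximate point spectrum. Hence sigma(L) is the closed disk of radius 188 and sigma_p(L) is the open disk.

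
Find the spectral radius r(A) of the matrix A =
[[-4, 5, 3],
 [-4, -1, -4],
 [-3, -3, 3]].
r(A) ≈ 6.4216

The eigenvalues of A are the roots of its characteristic polynomial. With M = A (coefficients from the trace, the sum of principal 2x2 minors, and det A):
  p(λ) = det(λ I - M) = λ^3 + 2λ^2 + 6λ - 207.
No integer candidate from the rational root theorem (±divisors of 207) is a root, so the roots are irrational. The cubic discriminant is Δ = -1195731 < 0, so there is one real root and a complex-conjugate pair. p(5) = -2 and p(6) = 117 have opposite signs, so a root lies in (5, 6); Newton's method refines it to λ ≈ 5.0197. Dividing out (λ - (5.0197)) leaves approximately λ^2 + 7.0197λ + 41.2372. For λ^2 + 7.0197λ + 41.2372 the discriminant is -115.6722. It is negative, so the remaining roots are the complex-conjugate pair λ ≈ -3.5099 ± 5.3776i. Their product equals the constant term, so |λ|^2 ≈ 41.2372 and |λ| ≈ 6.4216.
Thus the eigenvalues (to 4 decimals) are 5.0197 (modulus 5.0197); -3.5099 ± 5.3776i (modulus 6.4216). The spectral radius is the largest modulus: r(A) ≈ 6.4216. (Cross-check: r(A) ≤ ||A||_2 ≈ 7.1746; equality holds whenever A is normal, though it can also hold for some non-normal A.)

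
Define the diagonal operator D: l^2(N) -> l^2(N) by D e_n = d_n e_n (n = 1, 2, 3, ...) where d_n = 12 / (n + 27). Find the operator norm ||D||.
||D|| = 3/7 (attained at n = 1)

For D diagonal, ||D|| = sup_n |d_n| = sup_n 12/(n + 27). This is positive and strictly decreasing in n, so the supremum is attained at n = 1: d_1 = 12/(1 + 27) = 3/7. Hence ||D|| = 3/7.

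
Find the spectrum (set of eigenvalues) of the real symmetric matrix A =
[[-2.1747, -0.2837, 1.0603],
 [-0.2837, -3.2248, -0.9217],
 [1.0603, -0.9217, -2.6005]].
sigma(A) ≈ {-4, -3, -1}

A is real symmetric, so its spectrum consists of real eigenvalues. Expanding the characteristic polynomial of the displayed matrix gives
  det(λ I - A) = p(λ) = λ^3 + (8)λ^2 + (19)λ + (12).
Solving p(λ) = 0 yields eigenvalues ≈ -4, -3, -1. (A is shown rounded to 4 decimals, so these recover the underlying integer eigenvalues to within that precision.)
Verification: the trace of A = -8 equals the sum of eigenvalues -8, and det(A) ≈ -12.0005 matches the eigenvalue product -12.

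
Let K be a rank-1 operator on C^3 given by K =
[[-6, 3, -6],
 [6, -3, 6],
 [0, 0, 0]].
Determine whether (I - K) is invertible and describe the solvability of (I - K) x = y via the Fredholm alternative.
(I - K) is invertible (det(I - K) = 10 ≠ 0), so for every y in C^3 the equation (I - K) x = y has a unique solution.

K has rank 1, so it is an outer product K = u v^T: every row of K is a multiple of one row vector. Reading off the entries, u = (-3, 3, 0) and v = (2, -1, 2) (row i of K equals u_i·v^T). A rank-one matrix u v^T satisfies K u = u (v·u) and kills the (2)-dimensional subspace v^⊥, so its characteristic polynomial is lambda^2 (lambda - v·u) with v·u = tr K = -9. Hence the eigenvalues of I - K are 1 (multiplicity 2) and 1 - (-9) = 10, so det(I - K) = 10. (Direct check: I - K =
[[7, -3, 6],
 [-6, 4, -6],
 [0, 0, 1]]
has determinant 10.) The finite-dimensional Fredholm alternative says: either (I - K) is invertible, or ker(I - K) ≠ {0} and then range(I - K) = ker((I - K)^*)^⊥, with dim ker(I - K) = dim ker((I - K)^*). Since det(I - K) ≠ 0, 1 is not an eigenvalue of K and ker(I - K) = {0}, so we are in the first case: for every y there is a unique x = (I - K)^(-1) y. Explicitly, by the Sherman–Morrison formula, (I - u v^T)^(-1) = I + u v^T/(1 - v·u), i.e. (I - K)^(-1) = I + K/(10).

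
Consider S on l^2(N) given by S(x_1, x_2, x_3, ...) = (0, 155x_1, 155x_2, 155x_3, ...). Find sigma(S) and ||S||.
sigma(S) = closed disk {z in C : |z| ≤ 155}; ||S|| = 155

Note S = 155·U where U is the unit right shift (U x)_k = x_{k-1} (with x_0 := 0); so ||S|| = 155||U|| and sigma(S) = 155·sigma(U). ||S x||^2 = sum_{k≥1} |155x_k|^2 = 24025||x||^2, so ||S|| = 155 and sigma(S) ⊂ {|z| ≤ 155}. For any |lambda| < 155, the equation (S - lambda I) x = 0 forces x_1 = 0, then 155x_k = lambda x_{k+1} ⇒ x = 0, so S has no eigenvalues. But (S - lambda I) is not surjective for |lambda| < 155: solving (S - lambda I) x = e_1 would require x_n proportional to (lambda/155)^(-n), which is not in l^2. So every |lambda| < 155 lies in the residual spectrum. The boundary |lambda| = 155 is in the approximate point spectrum (the spectrum is closed). Hence sigma(S) is the closed disk of radius 155.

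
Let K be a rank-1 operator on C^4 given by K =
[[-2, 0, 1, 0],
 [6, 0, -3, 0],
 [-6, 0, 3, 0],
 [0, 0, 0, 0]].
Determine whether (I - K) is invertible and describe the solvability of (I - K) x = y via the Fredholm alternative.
(I - K) is singular (det(I - K) = 0, i.e. 1 ∈ sigma(K)). (I - K) x = y is solvable iff y ⊥ ker((I - K)^*) = span{(-2, 0, 1, 0)}, i.e. iff -2y_1 + y_3 = 0. When solvable, the solutions are x = y + c·(1, -3, 3, 0), c arbitrary (ker(I - K) = span{(1, -3, 3, 0)}, dimension 1).

K has rank 1, so it is an outer product K = u v^T: every row of K is a multiple of one row vector. Reading off the entries, u = (1, -3, 3, 0) and v = (-2, 0, 1, 0) (row i of K equals u_i·v^T). A rank-one matrix u v^T satisfies K u = u (v·u) and kills the (3)-dimensional subspace v^⊥, so its characteristic polynomial is lambda^3 (lambda - v·u) with v·u = tr K = 1. Hence the eigenvalues of I - K are 1 (multiplicity 3) and 1 - (1) = 0, so det(I - K) = 0. (Direct check: I - K =
[[3, 0, -1, 0],
 [-6, 1, 3, 0],
 [6, 0, -2, 0],
 [0, 0, 0, 1]]
has determinant 0.) So 1 is an eigenvalue of K and (I - K) is not invertible. The finite-dimensional Fredholm alternative says: either (I - K) is invertible, or ker(I - K) ≠ {0} and then range(I - K) = ker((I - K)^*)^⊥, with dim ker(I - K) = dim ker((I - K)^*). We are in the second case, so we need both kernels. Kernel of I - K: (I - K) u = u - u (v·u) = u - u = 0, so ker(I - K) = span{u} = span{(1, -3, 3, 0)} (it is exactly 1-dimensional because rank(I - K) = 3). Kernel of the adjoint: K is real, so (I - K)^* = I - K^T = I - v u^T, and (I - v u^T) v = v - v (u·v) = 0; hence ker((I - K)^*) = span{v} = span{(-2, 0, 1, 0)}. Therefore (I - K) x = y is solvable iff <y, v> = 0, i.e. iff -2y_1 + y_3 = 0. When this holds, K y = u (v·y) = 0, so (I - K) y = y and x = y is a particular solution; the full solution set is the line x = y + c·u = y + c·(1, -3, 3, 0), c ∈ C.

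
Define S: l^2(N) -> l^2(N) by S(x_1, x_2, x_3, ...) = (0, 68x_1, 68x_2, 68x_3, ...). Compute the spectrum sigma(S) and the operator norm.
sigma(S) = closed disk {z in C : |z| ≤ 68}; ||S|| = 68

Note S = 68·U where U is the unit right shift (U x)_k = x_{k-1} (with x_0 := 0); so ||S|| = 68||U|| and sigma(S) = 68·sigma(U). ||S x||^2 = sum_{k≥1} |68x_k|^2 = 4624||x||^2, so ||S|| = 68 and sigma(S) ⊂ {|z| ≤ 68}. For any |lambda| < 68, the equation (S - lambda I) x = 0 forces x_1 = 0, then 68x_k = lambda x_{k+1} ⇒ x = 0, so S has no eigenvalues. But (S - lambda I) is not surjective for |lambda| < 68: solving (S - lambda I) x = e_1 would require x_n proportional to (lambda/68)^(-n), which is not in l^2. So every |lambda| < 68 lies in the residual spectrum. The boundary |lambda| = 68 is in the approximate point spectrum (the spectrum is closed). Hence sigma(S) is the closed disk of radius 68.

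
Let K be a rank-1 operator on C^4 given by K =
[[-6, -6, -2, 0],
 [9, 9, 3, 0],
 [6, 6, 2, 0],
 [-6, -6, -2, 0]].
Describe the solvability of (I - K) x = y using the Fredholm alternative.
(I - K) is invertible (det(I - K) = -4 ≠ 0), so for every y in C^4 the equation (I - K) x = y has a unique solution.

K has rank 1, so it is an outer product K = u v^T: every row of K is a multiple of one row vector. Reading off the entries, u = (-2, 3, 2, -2) and v = (3, 3, 1, 0) (row i of K equals u_i·v^T). A rank-one matrix u v^T satisfies K u = u (v·u) and kills the (3)-dimensional subspace v^⊥, so its characteristic polynomial is lambda^3 (lambda - v·u) with v·u = tr K = 5. Hence the eigenvalues of I - K are 1 (multiplicity 3) and 1 - (5) = -4, so det(I - K) = -4. (Direct check: I - K =
[[7, 6, 2, 0],
 [-9, -8, -3, 0],
 [-6, -6, -1, 0],
 [6, 6, 2, 1]]
has determinant -4.) The finite-dimensional Fredholm alternative says: either (I - K) is invertible, or ker(I - K) ≠ {0} and then range(I - K) = ker((I - K)^*)^⊥, with dim ker(I - K) = dim ker((I - K)^*). Since det(I - K) ≠ 0, 1 is not an eigenvalue of K and ker(I - K) = {0}, so we are in the first case: for every y there is a unique x = (I - K)^(-1) y. Explicitly, by the Sherman–Morrison formula, (I - u v^T)^(-1) = I + u v^T/(1 - v·u), i.e. (I - K)^(-1) = I + K/(-4).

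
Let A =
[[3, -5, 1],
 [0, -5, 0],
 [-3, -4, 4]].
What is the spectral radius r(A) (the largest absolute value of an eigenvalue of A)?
r(A) = 5

The eigenvalues of A are the roots of its characteristic polynomial. With M = A (coefficients from the trace, the sum of principal 2x2 minors, and det A):
  p(λ) = det(λ I - M) = λ^3 - 2λ^2 - 20λ + 75.
By the rational root theorem any rational root is an integer divisor of 75. Testing λ = -5: p(-5) = -125 - 50 + 100 + 75 = 0, so λ = -5 is a root. Dividing out (λ + 5) leaves p(λ) = (λ + 5)(λ^2 - 7λ + 15). For λ^2 - 7λ + 15 the discriminant is -11. It is negative, so the roots are the complex-conjugate pair λ = 7/2 ± (sqrt(11)/2) i ≈ 3.5 ± 1.6583i. For a conjugate pair the product of the roots equals the constant term, so |λ|^2 = 15 and |λ| = sqrt(15) ≈ 3.873.
Thus the eigenvalues (to 4 decimals) are 3.5 ± 1.6583i (modulus 3.873); -5 (modulus 5). The spectral radius is the largest modulus: r(A) = 5. (Cross-check: r(A) ≤ ||A||_2 ≈ 8.589; equality holds whenever A is normal, though it can also hold for some non-normal A.)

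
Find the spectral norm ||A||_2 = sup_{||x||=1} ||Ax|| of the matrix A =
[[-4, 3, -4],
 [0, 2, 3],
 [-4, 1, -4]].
||A||_2 ≈ 8.6173 (= sqrt(largest eigenvalue of A^T A))

||A||_2 = sigma_max(A) = sqrt(lambda_max(A^T A)). Form the symmetric matrix M = A^T A =
[[32, -16, 32],
 [-16, 14, -10],
 [32, -10, 41]].
Its characteristic polynomial (trace, sum of principal 2x2 minors, determinant of M give the coefficients) is
  p(λ) = det(λ I - M) = λ^3 - 87λ^2 + 954λ - 576.
No integer candidate from the rational root theorem (±divisors of 576) is a root, so the roots are irrational. The cubic discriminant is Δ = 2750039748 > 0, so there are three distinct real roots. p(0) = -576 and p(1) = 292 have opposite signs, so a root lies in (0, 1); Newton's method refines it to λ ≈ 0.641. p(12) = 72 and p(13) = -680 have opposite signs, so a root lies in (12, 13); Newton's method refines it to λ ≈ 12.1018. p(74) = -1168 and p(75) = 3474 have opposite signs, so a root lies in (74, 75); Newton's method refines it to λ ≈ 74.2572. Check (Vieta): the three roots sum to 87, matching tr M = 87.
So the eigenvalues of A^T A are ≈ 0.641, 12.1018, 74.2572 (all ≥ 0, as they must be for A^T A). The largest is λ_max ≈ 74.2572, hence ||A||_2 = sqrt(λ_max) ≈ 8.6173.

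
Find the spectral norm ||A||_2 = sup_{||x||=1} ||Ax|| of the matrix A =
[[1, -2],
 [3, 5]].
||A||_2 = sqrt((39 + sqrt(1037))/2) ≈ 5.9667 (= sqrt(largest eigenvalue of A^T A))

||A||_2 = sigma_max(A) = sqrt(lambda_max(A^T A)). Form the symmetric matrix M = A^T A =
[[10, 13],
 [13, 29]].
Its characteristic polynomial (trace, determinant of M give the coefficients) is
  p(λ) = det(λ I - M) = λ^2 - 39λ + 121.
For λ^2 - 39λ + 121 the discriminant is 1037. It is nonnegative but not a perfect square, so the roots are real and irrational: λ = (39 ± sqrt(1037))/2 ≈ 35.6012, 3.3988.
So the eigenvalues of A^T A are ≈ 3.3988, 35.6012 (all ≥ 0, as they must be for A^T A). The largest is λ_max = (39 + sqrt(1037))/2 ≈ 35.6012, hence ||A||_2 = sqrt(λ_max) = sqrt((39 + sqrt(1037))/2) ≈ 5.9667.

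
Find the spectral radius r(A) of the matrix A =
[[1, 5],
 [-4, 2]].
r(A) = sqrt(22) ≈ 4.6904

The eigenvalues of A are the roots of its characteristic polynomial. With M = A (coefficients from the trace and determinant):
  p(λ) = det(λ I - M) = λ^2 - 3λ + 22.
For λ^2 - 3λ + 22 the discriminant is -79. It is negative, so the roots are the complex-conjugate pair λ = 3/2 ± (sqrt(79)/2) i ≈ 1.5 ± 4.4441i. For a conjugate pair the product of the roots equals the constant term, so |λ|^2 = 22 and |λ| = sqrt(22) ≈ 4.6904.
Thus the eigenvalues (to 4 decimals) are 1.5 ± 4.4441i (modulus 4.6904). The spectral radius is the largest modulus: r(A) = sqrt(22) ≈ 4.6904. (Cross-check: r(A) ≤ ||A||_2 ≈ 5.4505; equality holds whenever A is normal, though it can also hold for some non-normal A.)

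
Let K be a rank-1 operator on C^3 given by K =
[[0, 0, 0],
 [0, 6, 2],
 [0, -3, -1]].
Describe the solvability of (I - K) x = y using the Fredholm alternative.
(I - K) is invertible (det(I - K) = -4 ≠ 0), so for every y in C^3 the equation (I - K) x = y has a unique solution.

K has rank 1, so it is an outer product K = u v^T: every row of K is a multiple of one row vector. Reading off the entries, u = (0, -2, 1) and v = (0, -3, -1) (row i of K equals u_i·v^T). A rank-one matrix u v^T satisfies K u = u (v·u) and kills the (2)-dimensional subspace v^⊥, so its characteristic polynomial is lambda^2 (lambda - v·u) with v·u = tr K = 5. Hence the eigenvalues of I - K are 1 (multiplicity 2) and 1 - (5) = -4, so det(I - K) = -4. (Direct check: I - K =
[[1, 0, 0],
 [0, -5, -2],
 [0, 3, 2]]
has determinant -4.) The finite-dimensional Fredholm alternative says: either (I - K) is invertible, or ker(I - K) ≠ {0} and then range(I - K) = ker((I - K)^*)^⊥, with dim ker(I - K) = dim ker((I - K)^*). Since det(I - K) ≠ 0, 1 is not an eigenvalue of K and ker(I - K) = {0}, so we are in the first case: for every y there is a unique x = (I - K)^(-1) y. Explicitly, by the Sherman–Morrison formula, (I - u v^T)^(-1) = I + u v^T/(1 - v·u), i.e. (I - K)^(-1) = I + K/(-4).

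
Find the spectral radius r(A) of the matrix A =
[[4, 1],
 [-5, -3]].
r(A) = (1 + sqrt(29))/2 ≈ 3.1926

The eigenvalues of A are the roots of its characteristic polynomial. With M = A (coefficients from the trace and determinant):
  p(λ) = det(λ I - M) = λ^2 - λ - 7.
For λ^2 - λ - 7 the discriminant is 29. It is nonnegative but not a perfect square, so the roots are real and irrational: λ = (1 ± sqrt(29))/2 ≈ 3.1926, -2.1926.
Thus the eigenvalues (to 4 decimals) are 3.1926 (modulus 3.1926); -2.1926 (modulus 2.1926). The spectral radius is the largest modulus: r(A) = (1 + sqrt(29))/2 ≈ 3.1926. (Cross-check: r(A) ≤ ||A||_2 ≈ 7.0725; equality holds whenever A is normal, though it can also hold for some non-normal A.)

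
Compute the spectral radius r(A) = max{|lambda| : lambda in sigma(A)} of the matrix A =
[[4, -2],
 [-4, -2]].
r(A) = (2 + sqrt(68))/2 ≈ 5.1231

The eigenvalues of A are the roots of its characteristic polynomial. With M = A (coefficients from the trace and determinant):
  p(λ) = det(λ I - M) = λ^2 - 2λ - 16.
For λ^2 - 2λ - 16 the discriminant is 68. It is nonnegative but not a perfect square, so the roots are real and irrational: λ = (2 ± sqrt(68))/2 ≈ 5.1231, -3.1231.
Thus the eigenvalues (to 4 decimals) are 5.1231 (modulus 5.1231); -3.1231 (modulus 3.1231). The spectral radius is the largest modulus: r(A) = (2 + sqrt(68))/2 ≈ 5.1231. (Cross-check: r(A) ≤ ||A||_2 ≈ 5.6569; equality holds whenever A is normal, though it can also hold for some non-normal A.)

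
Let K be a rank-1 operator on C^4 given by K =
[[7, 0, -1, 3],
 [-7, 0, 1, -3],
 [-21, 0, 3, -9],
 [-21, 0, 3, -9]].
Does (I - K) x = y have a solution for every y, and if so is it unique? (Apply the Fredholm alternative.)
(I - K) is singular (det(I - K) = 0, i.e. 1 ∈ sigma(K)). (I - K) x = y is solvable iff y ⊥ ker((I - K)^*) = span{(7, 0, -1, 3)}, i.e. iff 7y_1 - y_3 + 3y_4 = 0. When solvable, the solutions are x = y + c·(1, -1, -3, -3), c arbitrary (ker(I - K) = span{(1, -1, -3, -3)}, dimension 1).

K has rank 1, so it is an outer product K = u v^T: every row of K is a multiple of one row vector. Reading off the entries, u = (1, -1, -3, -3) and v = (7, 0, -1, 3) (row i of K equals u_i·v^T). A rank-one matrix u v^T satisfies K u = u (v·u) and kills the (3)-dimensional subspace v^⊥, so its characteristic polynomial is lambda^3 (lambda - v·u) with v·u = tr K = 1. Hence the eigenvalues of I - K are 1 (multiplicity 3) and 1 - (1) = 0, so det(I - K) = 0. (Direct check: I - K =
[[-6, 0, 1, -3],
 [7, 1, -1, 3],
 [21, 0, -2, 9],
 [21, 0, -3, 10]]
has determinant 0.) So 1 is an eigenvalue of K and (I - K) is not invertible. The finite-dimensional Fredholm alternative says: either (I - K) is invertible, or ker(I - K) ≠ {0} and then range(I - K) = ker((I - K)^*)^⊥, with dim ker(I - K) = dim ker((I - K)^*). We are in the second case, so we need both kernels. Kernel of I - K: (I - K) u = u - u (v·u) = u - u = 0, so ker(I - K) = span{u} = span{(1, -1, -3, -3)} (it is exactly 1-dimensional because rank(I - K) = 3). Kernel of the adjoint: K is real, so (I - K)^* = I - K^T = I - v u^T, and (I - v u^T) v = v - v (u·v) = 0; hence ker((I - K)^*) = span{v} = span{(7, 0, -1, 3)}. Therefore (I - K) x = y is solvable iff <y, v> = 0, i.e. iff 7y_1 - y_3 + 3y_4 = 0. When this holds, K y = u (v·y) = 0, so (I - K) y = y and x = y is a particular solution; the full solution set is the line x = y + c·u = y + c·(1, -1, -3, -3), c ∈ C.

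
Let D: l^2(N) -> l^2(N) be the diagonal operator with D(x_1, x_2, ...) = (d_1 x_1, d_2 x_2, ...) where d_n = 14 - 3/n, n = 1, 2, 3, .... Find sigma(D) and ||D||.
sigma(D) = {14 - 3/n : n ≥ 1} ∪ {14}; ||D|| = 14

A bounded diagonal operator on l^2 with diagonal entries d_n has spectrum equal to the closure of {d_n : n ≥ 1}: every d_n is an eigenvalue (with eigenvector e_n), so {d_n} ⊂ sigma(D); the spectrum is closed, so its closure is too; and for lambda not in the closure, (D - lambda I) has bounded inverse (the diagonal entries 1/(d_n - lambda) are bounded). For our sequence d_n = 14 - 3/n, n = 1, 2, 3, ...:
  - {d_n} = {14 - 3/n : n ≥ 1}; the only limit point is 14
  - closure = {14 - 3/n : n ≥ 1} ∪ {14}
For the norm: a diagonal operator has ||D|| = sup_n |d_n|. Here d_n = 14 - 3/n increases monotonically from d_1 = 11 toward 14, with all terms in [11, 14); so sup_n |d_n| = 14 (the supremum is the limit, not attained). So ||D|| = 14.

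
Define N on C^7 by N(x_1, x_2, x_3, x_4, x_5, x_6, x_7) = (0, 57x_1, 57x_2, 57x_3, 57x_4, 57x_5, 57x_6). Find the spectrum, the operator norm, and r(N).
sigma(N) = {0}; ||N|| = 57; r(N) = 0. (N is nilpotent with N^7 = 0.)

On C^7, N is a strictly lower-triangular matrix with 57 on the subdiagonal and zeros elsewhere, so its characteristic polynomial is lambda^7 and every eigenvalue is 0: sigma(N) = {0}. For the operator norm, N e_i = 57e_{i+1} for i = 1, ..., 6 and N e_7 = 0, so the singular values of N are 57 (with multiplicity 6) and 0; hence ||N|| = 57. The spectral radius r(N) = max|lambda| = 0. Note ||N|| > r(N) — characteristic of non-normal nilpotent operators. Indeed N^7 = 0.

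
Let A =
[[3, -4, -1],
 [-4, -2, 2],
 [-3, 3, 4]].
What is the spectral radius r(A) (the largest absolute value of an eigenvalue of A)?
r(A) ≈ 7.4679

The eigenvalues of A are the roots of its characteristic polynomial. With M = A (coefficients from the trace, the sum of principal 2x2 minors, and det A):
  p(λ) = det(λ I - M) = λ^3 - 5λ^2 - 27λ + 64.
No integer candidate from the rational root theorem (±divisors of 64) is a root, so the roots are irrational. The cubic discriminant is Δ = 173885 > 0, so there are three distinct real roots. p(-5) = -51 and p(-4) = 28 have opposite signs, so a root lies in (-5, -4); Newton's method refines it to λ ≈ -4.4108. p(1) = 33 and p(2) = -2 have opposite signs, so a root lies in (1, 2); Newton's method refines it to λ ≈ 1.9429. p(7) = -27 and p(8) = 40 have opposite signs, so a root lies in (7, 8); Newton's method refines it to λ ≈ 7.4679. Check (Vieta): the three roots sum to 5, matching tr M = 5.
Thus the eigenvalues (to 4 decimals) are -4.4108 (modulus 4.4108); 1.9429 (modulus 1.9429); 7.4679 (modulus 7.4679). The spectral radius is the largest modulus: r(A) ≈ 7.4679. (Cross-check: r(A) ≤ ||A||_2 ≈ 7.8154; equality holds whenever A is normal, though it can also hold for some non-normal A.)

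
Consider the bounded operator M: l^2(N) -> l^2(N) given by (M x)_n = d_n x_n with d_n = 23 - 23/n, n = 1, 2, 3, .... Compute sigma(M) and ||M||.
sigma(M) = {23 - 23/n : n ≥ 1} ∪ {23}; ||M|| = 23

A bounded diagonal operator on l^2 with diagonal entries d_n has spectrum equal to the closure of {d_n : n ≥ 1}: every d_n is an eigenvalue (with eigenvector e_n), so {d_n} ⊂ sigma(M); the spectrum is closed, so its closure is too; and for lambda not in the closure, (M - lambda I) has bounded inverse (the diagonal entries 1/(d_n - lambda) are bounded). For our sequence d_n = 23 - 23/n, n = 1, 2, 3, ...:
  - {d_n} = {23 - 23/n : n ≥ 1}; the only limit point is 23
  - closure = {23 - 23/n : n ≥ 1} ∪ {23}
For the norm: a diagonal operator has ||M|| = sup_n |d_n|. Here d_n = 23 - 23/n increases monotonically from d_1 = 0 toward 23, with all terms in [0, 23); so sup_n |d_n| = 23 (the supremum is the limit, not attained). So ||M|| = 23.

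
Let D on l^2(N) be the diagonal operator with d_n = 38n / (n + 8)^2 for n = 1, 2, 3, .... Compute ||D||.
||D|| = 19/16 (attained at n = 8)

For D diagonal, ||D|| = sup_n |d_n|. Treat f(x) = 38x / (x + 8)^2 for real x > 0. By the quotient rule, f'(x) = 38(8 - x)/(x + 8)^3, which is positive for x < 8 and negative for x > 8. So f has a unique maximum at x = 8, and since 8 is a positive integer, the supremum over n ≥ 1 is attained at n = 8: d_8 = 38·8/(8 + 8)^2 = 38·8/256 = 19/16. Hence ||D|| = 19/16.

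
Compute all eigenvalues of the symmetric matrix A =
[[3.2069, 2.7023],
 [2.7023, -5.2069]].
sigma(A) ≈ {-6, 4}

A is real symmetric, so its spectrum consists of real eigenvalues. Expanding the characteristic polynomial of the displayed matrix gives
  det(λ I - A) = p(λ) = λ^2 + (2)λ + (-24).
Solving p(λ) = 0 yields eigenvalues ≈ -6, 4. (A is shown rounded to 4 decimals, so these recover the underlying integer eigenvalues to within that precision.)
Verification: the trace of A = -2 equals the sum of eigenvalues -2, and det(A) ≈ -24.0004 matches the eigenvalue product -24.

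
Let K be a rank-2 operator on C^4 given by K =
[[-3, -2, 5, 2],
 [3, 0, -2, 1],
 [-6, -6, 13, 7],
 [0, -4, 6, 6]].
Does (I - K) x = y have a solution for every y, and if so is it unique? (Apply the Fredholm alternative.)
(I - K) is invertible (det(I - K) = -8 ≠ 0), so for every y in C^4 the equation (I - K) x = y has a unique solution.

K has rank 2 and factors as K = U V^T = u1 v1^T + u2 v2^T with u1 = (-1, 0, -3, -2), v1 = (0, 2, -3, -3), u2 = (1, -1, 2, 0), v2 = (-3, 0, 2, -1) (multiplying out reproduces the displayed K). The nonzero eigenvalues of U V^T coincide with those of the 2 x 2 matrix G = V^T U = [[v1·u1, v1·u2], [v2·u1, v2·u2]] = [[15, -8], [-1, 1]], and by the Sylvester determinant identity det(I_4 - U V^T) = det(I_2 - V^T U) = det([[-14, 8], [1, 0]]) = (-14)(0) - (8)(1) = -8. (Direct check: I - K =
[[4, 2, -5, -2],
 [-3, 1, 2, -1],
 [6, 6, -12, -7],
 [0, 4, -6, -5]]
has determinant -8.) The finite-dimensional Fredholm alternative says: either (I - K) is invertible, or ker(I - K) ≠ {0} and then range(I - K) = ker((I - K)^*)^⊥, with dim ker(I - K) = dim ker((I - K)^*). Since det(I - K) ≠ 0, 1 is not an eigenvalue of K and ker(I - K) = {0}, so we are in the first case: for every y there is a unique x = (I - K)^(-1) y. (Explicitly, by the Woodbury identity, (I - U V^T)^(-1) = I + U (I_2 - G)^(-1) V^T.)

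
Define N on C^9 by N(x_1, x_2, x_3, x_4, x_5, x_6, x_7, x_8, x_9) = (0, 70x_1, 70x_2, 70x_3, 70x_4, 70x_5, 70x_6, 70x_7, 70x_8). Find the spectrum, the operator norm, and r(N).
sigma(N) = {0}; ||N|| = 70; r(N) = 0. (N is nilpotent with N^9 = 0.)

On C^9, N is a strictly lower-triangular matrix with 70 on the subdiagonal and zeros elsewhere, so its characteristic polynomial is lambda^9 and every eigenvalue is 0: sigma(N) = {0}. For the operator norm, N e_i = 70e_{i+1} for i = 1, ..., 8 and N e_9 = 0, so the singular values of N are 70 (with multiplicity 8) and 0; hence ||N|| = 70. The spectral radius r(N) = max|lambda| = 0. Note ||N|| > r(N) — characteristic of non-normal nilpotent operators. Indeed N^9 = 0.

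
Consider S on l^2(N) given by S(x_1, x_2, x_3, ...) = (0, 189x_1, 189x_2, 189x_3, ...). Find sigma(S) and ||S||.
sigma(S) = closed disk {z in C : |z| ≤ 189}; ||S|| = 189

Note S = 189·U where U is the unit right shift (U x)_k = x_{k-1} (with x_0 := 0); so ||S|| = 189||U|| and sigma(S) = 189·sigma(U). ||S x||^2 = sum_{k≥1} |189x_k|^2 = 35721||x||^2, so ||S|| = 189 and sigma(S) ⊂ {|z| ≤ 189}. For any |lambda| < 189, the equation (S - lambda I) x = 0 forces x_1 = 0, then 189x_k = lambda x_{k+1} ⇒ x = 0, so S has no eigenvalues. But (S - lambda I) is not surjective for |lambda| < 189: solving (S - lambda I) x = e_1 would require x_n proportional to (lambda/189)^(-n), which is not in l^2. So every |lambda| < 189 lies in the residual spectrum. The boundary |lambda| = 189 is in the approximate point spectrum (the spectrum is closed). Hence sigma(S) is the closed disk of radius 189.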